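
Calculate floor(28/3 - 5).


28/3 = 9.3333
9.3333 - 5 = 4.3333
floor(4.3333) = 4

4


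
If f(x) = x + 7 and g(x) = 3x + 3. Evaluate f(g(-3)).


g(-3) = -6
f(-6) = 1

1


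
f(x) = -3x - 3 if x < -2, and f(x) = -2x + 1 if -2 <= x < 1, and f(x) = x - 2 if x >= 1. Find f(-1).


-1 satisfies -2 <= x < 1
f(-1) = 3

3


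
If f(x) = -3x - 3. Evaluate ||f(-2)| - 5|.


f(-2) = 3
|3| = 3
|3 - 5| = 2

2


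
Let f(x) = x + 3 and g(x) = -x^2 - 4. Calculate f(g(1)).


g(1) = -5
f(-5) = -2

-2


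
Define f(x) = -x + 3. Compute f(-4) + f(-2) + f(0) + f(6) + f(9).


f(-4) = 7
f(-2) = 5
f(0) = 3
f(6) = -3
f(9) = -6
Sum = 6

6


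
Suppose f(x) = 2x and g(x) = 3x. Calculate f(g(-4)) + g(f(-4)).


-48


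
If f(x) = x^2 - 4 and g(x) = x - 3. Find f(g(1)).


g(1) = -2
f(-2) = 1*(-2)^2 - 4 = 0

0


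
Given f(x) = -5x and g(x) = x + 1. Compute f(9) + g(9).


f(9) = -45
g(9) = 10
Sum = -35

-35


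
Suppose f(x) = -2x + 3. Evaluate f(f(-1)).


f(-1) = 5
f(5) = -7

-7


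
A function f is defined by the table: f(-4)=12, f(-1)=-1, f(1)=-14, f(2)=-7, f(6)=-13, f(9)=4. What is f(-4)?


Reading from the table at x = -4

12


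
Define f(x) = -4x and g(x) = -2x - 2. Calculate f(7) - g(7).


f(7) = -28
g(7) = -16
Difference = -12

-12


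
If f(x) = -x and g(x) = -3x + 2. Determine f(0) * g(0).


f(0) = 0
g(0) = 2
Product = 0

0


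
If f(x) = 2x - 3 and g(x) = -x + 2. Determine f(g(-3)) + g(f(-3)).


18


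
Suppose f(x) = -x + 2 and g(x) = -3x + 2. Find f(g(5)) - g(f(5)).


f(g(5)) = 15
g(f(5)) = 11
Difference = 4

4


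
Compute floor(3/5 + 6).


3/5 = 0.6
0.6 + 6 = 6.6
floor(6.6) = 6

6


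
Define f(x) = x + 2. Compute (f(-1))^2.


f(-1) = 1
(1)^2 = 1

1


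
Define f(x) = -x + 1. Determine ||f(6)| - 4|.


f(6) = -5
|-5| = 5
|5 - 4| = 1

1


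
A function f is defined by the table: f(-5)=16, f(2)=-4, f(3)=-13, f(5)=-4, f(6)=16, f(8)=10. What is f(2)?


Reading from the table at x = 2

-4


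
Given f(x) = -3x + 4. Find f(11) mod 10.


f(11) = -29
-29 mod 10 = 1

1


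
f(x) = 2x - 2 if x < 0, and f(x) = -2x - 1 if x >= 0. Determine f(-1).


-1 satisfies x < 0
f(-1) = -4

-4


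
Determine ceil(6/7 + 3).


6/7 = 0.8571
0.8571 + 3 = 3.8571
ceil(3.8571) = 4

4


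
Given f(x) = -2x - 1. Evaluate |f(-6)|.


f(-6) = 11
|11| = 11

11


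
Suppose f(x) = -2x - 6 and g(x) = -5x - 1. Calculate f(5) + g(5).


f(5) = -16
g(5) = -26
Sum = -42

-42


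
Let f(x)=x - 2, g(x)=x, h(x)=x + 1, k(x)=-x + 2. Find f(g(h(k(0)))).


1


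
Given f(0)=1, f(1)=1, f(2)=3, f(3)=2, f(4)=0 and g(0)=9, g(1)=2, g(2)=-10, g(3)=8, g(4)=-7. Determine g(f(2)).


8


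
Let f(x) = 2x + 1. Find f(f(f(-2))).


f(-2) = -3
f(-3) = -5
f(-5) = -9

-9


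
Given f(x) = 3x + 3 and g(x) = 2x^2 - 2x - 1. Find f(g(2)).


g(2) = 3
f(3) = 12

12


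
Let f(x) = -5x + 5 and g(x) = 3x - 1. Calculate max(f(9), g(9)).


f(9) = -40
g(9) = 26
max = 26

26


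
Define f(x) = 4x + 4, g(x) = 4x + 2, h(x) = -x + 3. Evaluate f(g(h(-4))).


h(-4) = 7
g(7) = 30
f(30) = 124

124


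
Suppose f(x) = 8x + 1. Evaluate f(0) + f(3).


26


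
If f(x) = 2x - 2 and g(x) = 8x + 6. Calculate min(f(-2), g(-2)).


f(-2) = -6
g(-2) = -10
min = -10

-10


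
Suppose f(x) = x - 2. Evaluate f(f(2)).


f(2) = 0
f(0) = -2

-2


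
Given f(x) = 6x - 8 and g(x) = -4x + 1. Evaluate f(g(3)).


g(3) = -11
f(-11) = -74

-74


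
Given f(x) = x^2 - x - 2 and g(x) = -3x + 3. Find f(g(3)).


g(3) = -6
f(-6) = 1*(-6)^2 - 1*(-6) - 2 = 40

40


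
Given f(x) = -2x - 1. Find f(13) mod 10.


f(13) = -27
-27 mod 10 = 3

3


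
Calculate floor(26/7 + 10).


26/7 = 3.7143
3.7143 + 10 = 13.7143
floor(13.7143) = 13

13


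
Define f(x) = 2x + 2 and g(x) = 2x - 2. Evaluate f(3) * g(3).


f(3) = 8
g(3) = 4
Product = 32

32


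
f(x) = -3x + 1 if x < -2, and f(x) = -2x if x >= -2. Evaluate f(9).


9 satisfies x >= -2
f(9) = -18

-18


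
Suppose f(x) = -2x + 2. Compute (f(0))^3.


f(0) = 2
(2)^3 = 8

8


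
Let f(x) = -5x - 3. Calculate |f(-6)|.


f(-6) = 27
|27| = 27

27


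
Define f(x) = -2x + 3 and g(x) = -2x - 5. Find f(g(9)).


g(9) = -23
f(-23) = 49

49


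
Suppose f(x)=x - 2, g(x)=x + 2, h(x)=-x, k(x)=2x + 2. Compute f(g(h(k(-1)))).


k(-1) = 0
h(0) = 0
g(0) = 2
f(2) = 0

0


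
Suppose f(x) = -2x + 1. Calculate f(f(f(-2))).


19


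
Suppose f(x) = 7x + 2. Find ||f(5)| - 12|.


f(5) = 37
|37| = 37
|37 - 12| = 25

25


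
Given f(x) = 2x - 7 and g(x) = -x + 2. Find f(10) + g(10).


f(10) = 13
g(10) = -8
Sum = 5

5


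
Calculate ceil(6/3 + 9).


6/3 = 2
2 + 9 = 11
ceil(11) = 11

11


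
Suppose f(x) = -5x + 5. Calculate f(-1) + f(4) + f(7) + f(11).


f(-1) = 10
f(4) = -15
f(7) = -30
f(11) = -50
Sum = -85

-85


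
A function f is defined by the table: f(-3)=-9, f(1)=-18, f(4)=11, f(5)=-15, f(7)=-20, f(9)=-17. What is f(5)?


Reading from the table at x = 5

-15


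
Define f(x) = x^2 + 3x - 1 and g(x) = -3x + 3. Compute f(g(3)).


17


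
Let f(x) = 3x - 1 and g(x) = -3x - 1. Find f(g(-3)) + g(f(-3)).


f(g(-3)) = 23
g(f(-3)) = 29
Sum = 52

52


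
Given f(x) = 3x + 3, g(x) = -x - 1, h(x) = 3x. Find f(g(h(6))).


h(6) = 18
g(18) = -19
f(-19) = -54

-54


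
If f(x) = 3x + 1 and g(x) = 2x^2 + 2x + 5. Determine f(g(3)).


g(3) = 29
f(29) = 88

88


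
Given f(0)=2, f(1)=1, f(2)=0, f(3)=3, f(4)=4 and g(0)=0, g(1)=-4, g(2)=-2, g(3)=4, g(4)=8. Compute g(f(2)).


0


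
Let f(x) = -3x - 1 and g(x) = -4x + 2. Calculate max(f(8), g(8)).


f(8) = -25
g(8) = -30
max = -25

-25


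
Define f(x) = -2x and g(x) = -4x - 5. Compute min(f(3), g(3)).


f(3) = -6
g(3) = -17
min = -17

-17


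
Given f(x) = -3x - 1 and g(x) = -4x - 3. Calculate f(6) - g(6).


f(6) = -19
g(6) = -27
Difference = 8

8


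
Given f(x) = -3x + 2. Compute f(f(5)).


f(5) = -13
f(-13) = 41

41


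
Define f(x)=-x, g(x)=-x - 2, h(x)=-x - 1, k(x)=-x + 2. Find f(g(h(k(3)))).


2


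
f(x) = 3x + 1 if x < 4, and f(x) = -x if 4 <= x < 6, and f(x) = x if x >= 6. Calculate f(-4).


-4 satisfies x < 4
f(-4) = -11

-11


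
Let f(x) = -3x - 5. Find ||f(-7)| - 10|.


f(-7) = 16
|16| = 16
|16 - 10| = 6

6


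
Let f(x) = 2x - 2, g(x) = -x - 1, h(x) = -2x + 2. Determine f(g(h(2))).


h(2) = -2
g(-2) = 1
f(1) = 0

0


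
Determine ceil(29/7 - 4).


1


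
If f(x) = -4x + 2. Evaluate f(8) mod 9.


6


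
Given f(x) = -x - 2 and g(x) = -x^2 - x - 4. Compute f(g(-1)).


g(-1) = -4
f(-4) = 2

2


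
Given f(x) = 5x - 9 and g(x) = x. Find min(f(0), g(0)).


f(0) = -9
g(0) = 0
min = -9

-9


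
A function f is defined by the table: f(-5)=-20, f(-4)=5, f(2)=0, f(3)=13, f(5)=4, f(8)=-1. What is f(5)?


Reading from the table at x = 5

4


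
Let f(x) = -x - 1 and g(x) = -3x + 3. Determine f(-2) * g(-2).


f(-2) = 1
g(-2) = 9
Product = 9

9


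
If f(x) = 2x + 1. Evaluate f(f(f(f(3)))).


f(3) = 7
f(7) = 15
f(15) = 31
f(31) = 63

63


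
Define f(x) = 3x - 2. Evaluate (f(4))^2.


f(4) = 10
(10)^2 = 100

100


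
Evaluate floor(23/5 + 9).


23/5 = 4.6
4.6 + 9 = 13.6
floor(13.6) = 13

13


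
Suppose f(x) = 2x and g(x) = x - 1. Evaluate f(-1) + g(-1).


f(-1) = -2
g(-1) = -2
Sum = -4

-4


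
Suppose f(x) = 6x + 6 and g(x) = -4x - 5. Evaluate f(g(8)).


g(8) = -37
f(-37) = -216

-216


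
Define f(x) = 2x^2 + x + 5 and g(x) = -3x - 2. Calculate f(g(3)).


g(3) = -11
f(-11) = 2*(-11)^2 + 1*(-11) + 5 = 236

236


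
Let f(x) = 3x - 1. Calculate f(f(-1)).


f(-1) = -4
f(-4) = -13

-13


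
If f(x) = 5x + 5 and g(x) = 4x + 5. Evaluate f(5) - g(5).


f(5) = 30
g(5) = 25
Difference = 5

5


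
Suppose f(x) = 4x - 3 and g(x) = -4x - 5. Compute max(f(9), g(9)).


33


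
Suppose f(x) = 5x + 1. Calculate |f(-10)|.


f(-10) = -49
|-49| = 49

49


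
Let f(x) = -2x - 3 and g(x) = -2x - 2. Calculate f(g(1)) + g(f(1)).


13


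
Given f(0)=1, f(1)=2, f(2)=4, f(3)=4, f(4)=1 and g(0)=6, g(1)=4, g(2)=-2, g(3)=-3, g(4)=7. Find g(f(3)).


f(3) = 4
g(4) = 7

7


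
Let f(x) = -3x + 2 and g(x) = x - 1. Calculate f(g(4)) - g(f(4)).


f(g(4)) = -7
g(f(4)) = -11
Difference = 4

4


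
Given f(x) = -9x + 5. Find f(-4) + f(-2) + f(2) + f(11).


f(-4) = 41
f(-2) = 23
f(2) = -13
f(11) = -94
Sum = -43

-43


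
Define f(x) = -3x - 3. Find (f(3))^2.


f(3) = -12
(-12)^2 = 144

144


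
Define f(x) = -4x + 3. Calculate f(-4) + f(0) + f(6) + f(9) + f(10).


f(-4) = 19
f(0) = 3
f(6) = -21
f(9) = -33
f(10) = -37
Sum = -69

-69


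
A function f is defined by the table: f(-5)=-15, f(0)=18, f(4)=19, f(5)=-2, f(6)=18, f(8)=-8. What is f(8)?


-8


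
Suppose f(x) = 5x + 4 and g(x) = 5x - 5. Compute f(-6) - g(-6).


f(-6) = -26
g(-6) = -35
Difference = 9

9


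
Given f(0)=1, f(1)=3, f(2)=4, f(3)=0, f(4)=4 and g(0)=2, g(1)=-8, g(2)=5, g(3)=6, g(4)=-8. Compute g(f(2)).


-8


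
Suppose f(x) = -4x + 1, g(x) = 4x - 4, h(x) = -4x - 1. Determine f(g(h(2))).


161


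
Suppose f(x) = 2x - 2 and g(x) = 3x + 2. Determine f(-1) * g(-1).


f(-1) = -4
g(-1) = -1
Product = 4

4


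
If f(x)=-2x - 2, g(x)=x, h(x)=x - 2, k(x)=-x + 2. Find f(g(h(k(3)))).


k(3) = -1
h(-1) = -3
g(-3) = -3
f(-3) = 4

4


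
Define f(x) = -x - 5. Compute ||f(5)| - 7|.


f(5) = -10
|-10| = 10
|10 - 7| = 3

3


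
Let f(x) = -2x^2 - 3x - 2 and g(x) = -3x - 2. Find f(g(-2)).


g(-2) = 4
f(4) = (-2)*(4)^2 - 3*(4) - 2 = -46

-46


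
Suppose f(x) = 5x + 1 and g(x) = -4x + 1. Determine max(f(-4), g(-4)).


f(-4) = -19
g(-4) = 17
max = 17

17


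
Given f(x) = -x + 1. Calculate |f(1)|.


f(1) = 0
|0| = 0

0


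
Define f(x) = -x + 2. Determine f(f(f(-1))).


f(-1) = 3
f(3) = -1
f(-1) = 3

3


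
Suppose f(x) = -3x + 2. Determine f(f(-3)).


f(-3) = 11
f(11) = -31

-31


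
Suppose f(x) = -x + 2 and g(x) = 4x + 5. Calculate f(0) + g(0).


7


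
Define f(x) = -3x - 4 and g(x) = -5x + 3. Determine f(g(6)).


g(6) = -27
f(-27) = 77

77


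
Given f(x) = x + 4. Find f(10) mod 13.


f(10) = 14
14 mod 13 = 1

1


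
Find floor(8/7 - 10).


-9


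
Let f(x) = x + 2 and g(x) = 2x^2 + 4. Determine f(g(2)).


g(2) = 12
f(12) = 14

14


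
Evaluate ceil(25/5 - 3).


25/5 = 5
5 - 3 = 2
ceil(2) = 2

2


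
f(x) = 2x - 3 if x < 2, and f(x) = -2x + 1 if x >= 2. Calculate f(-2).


-2 satisfies x < 2
f(-2) = -7

-7


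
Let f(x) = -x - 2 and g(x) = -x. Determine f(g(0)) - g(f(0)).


-4


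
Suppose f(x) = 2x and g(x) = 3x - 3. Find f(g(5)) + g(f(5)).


f(g(5)) = 24
g(f(5)) = 27
Sum = 51

51


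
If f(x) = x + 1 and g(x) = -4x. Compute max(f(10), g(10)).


f(10) = 11
g(10) = -40
max = 11

11


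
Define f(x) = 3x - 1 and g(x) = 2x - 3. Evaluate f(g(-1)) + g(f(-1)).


f(g(-1)) = -16
g(f(-1)) = -11
Sum = -27

-27


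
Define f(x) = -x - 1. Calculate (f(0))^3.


f(0) = -1
(-1)^3 = -1

-1


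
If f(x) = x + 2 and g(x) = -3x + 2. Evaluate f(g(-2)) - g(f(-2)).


f(g(-2)) = 10
g(f(-2)) = 2
Difference = 8

8


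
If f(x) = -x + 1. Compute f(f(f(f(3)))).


f(3) = -2
f(-2) = 3
f(3) = -2
f(-2) = 3

3


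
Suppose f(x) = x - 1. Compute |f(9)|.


f(9) = 8
|8| = 8

8


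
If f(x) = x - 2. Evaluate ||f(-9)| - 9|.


f(-9) = -11
|-11| = 11
|11 - 9| = 2

2


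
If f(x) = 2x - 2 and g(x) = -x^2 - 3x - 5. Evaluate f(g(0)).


g(0) = -5
f(-5) = -12

-12


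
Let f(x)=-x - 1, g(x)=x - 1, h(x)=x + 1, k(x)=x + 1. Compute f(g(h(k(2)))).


-4


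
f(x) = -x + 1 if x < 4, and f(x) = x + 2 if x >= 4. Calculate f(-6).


-6 satisfies x < 4
f(-6) = 7

7


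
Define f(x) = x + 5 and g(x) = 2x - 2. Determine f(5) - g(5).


2


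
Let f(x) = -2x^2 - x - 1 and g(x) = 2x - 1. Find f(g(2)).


-22


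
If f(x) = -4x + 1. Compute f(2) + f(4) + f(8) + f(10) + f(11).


f(2) = -7
f(4) = -15
f(8) = -31
f(10) = -39
f(11) = -43
Sum = -135

-135


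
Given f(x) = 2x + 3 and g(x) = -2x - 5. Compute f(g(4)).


g(4) = -13
f(-13) = -23

-23


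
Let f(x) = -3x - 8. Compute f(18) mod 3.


f(18) = -62
-62 mod 3 = 1

1


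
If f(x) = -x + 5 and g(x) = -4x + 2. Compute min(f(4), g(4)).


f(4) = 1
g(4) = -14
min = -14

-14


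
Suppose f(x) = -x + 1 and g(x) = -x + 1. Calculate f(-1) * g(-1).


f(-1) = 2
g(-1) = 2
Product = 4

4


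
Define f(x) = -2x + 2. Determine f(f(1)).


2


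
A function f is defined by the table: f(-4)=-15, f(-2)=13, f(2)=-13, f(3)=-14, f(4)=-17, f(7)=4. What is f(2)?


Reading from the table at x = 2

-13


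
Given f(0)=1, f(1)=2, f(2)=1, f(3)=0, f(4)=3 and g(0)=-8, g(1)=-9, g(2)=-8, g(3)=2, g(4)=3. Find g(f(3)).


f(3) = 0
g(0) = -8

-8


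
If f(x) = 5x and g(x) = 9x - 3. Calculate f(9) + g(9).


123


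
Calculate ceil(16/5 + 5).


16/5 = 3.2
3.2 + 5 = 8.2
ceil(8.2) = 9

9


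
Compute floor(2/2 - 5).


2/2 = 1
1 - 5 = -4
floor(-4) = -4

-4


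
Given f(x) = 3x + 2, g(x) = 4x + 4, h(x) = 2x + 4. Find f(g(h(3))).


h(3) = 10
g(10) = 44
f(44) = 134

134


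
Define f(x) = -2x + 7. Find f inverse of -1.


Solve -2x + 7 = -1
x = (-1 - 7) / (-2) = 4

4


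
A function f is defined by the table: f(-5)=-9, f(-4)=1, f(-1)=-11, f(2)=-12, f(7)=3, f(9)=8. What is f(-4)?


Reading from the table at x = -4

1


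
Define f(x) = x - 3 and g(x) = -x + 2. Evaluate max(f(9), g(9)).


f(9) = 6
g(9) = -7
max = 6

6


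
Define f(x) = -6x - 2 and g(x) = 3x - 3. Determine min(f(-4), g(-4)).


-15


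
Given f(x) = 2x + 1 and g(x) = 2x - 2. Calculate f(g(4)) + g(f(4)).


f(g(4)) = 13
g(f(4)) = 16
Sum = 29

29


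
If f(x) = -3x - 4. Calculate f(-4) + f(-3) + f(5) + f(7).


f(-4) = 8
f(-3) = 5
f(5) = -19
f(7) = -25
Sum = -31

-31


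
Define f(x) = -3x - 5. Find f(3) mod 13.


f(3) = -14
-14 mod 13 = 12

12


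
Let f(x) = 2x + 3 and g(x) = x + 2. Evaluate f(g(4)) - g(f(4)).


f(g(4)) = 15
g(f(4)) = 13
Difference = 2

2


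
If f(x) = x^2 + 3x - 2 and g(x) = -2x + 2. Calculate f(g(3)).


g(3) = -4
f(-4) = 1*(-4)^2 + 3*(-4) - 2 = 2

2


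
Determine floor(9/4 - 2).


9/4 = 2.25
2.25 - 2 = 0.25
floor(0.25) = 0

0


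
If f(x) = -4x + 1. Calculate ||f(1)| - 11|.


f(1) = -3
|-3| = 3
|3 - 11| = 8

8


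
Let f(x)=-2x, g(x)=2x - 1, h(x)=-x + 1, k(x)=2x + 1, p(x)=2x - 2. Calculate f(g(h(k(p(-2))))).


p(-2) = -6
k(-6) = -11
h(-11) = 12
g(12) = 23
f(23) = -46

-46


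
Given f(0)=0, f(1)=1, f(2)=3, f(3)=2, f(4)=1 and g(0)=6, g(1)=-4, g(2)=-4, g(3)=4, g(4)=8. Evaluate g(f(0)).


f(0) = 0
g(0) = 6

6


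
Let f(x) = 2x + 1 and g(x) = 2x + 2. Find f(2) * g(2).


f(2) = 5
g(2) = 6
Product = 30

30


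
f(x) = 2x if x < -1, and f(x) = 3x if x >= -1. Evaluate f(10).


10 satisfies x >= -1
f(10) = 30

30


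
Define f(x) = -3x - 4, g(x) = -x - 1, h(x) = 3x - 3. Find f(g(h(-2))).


-28


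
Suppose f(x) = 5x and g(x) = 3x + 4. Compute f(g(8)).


g(8) = 28
f(28) = 140

140


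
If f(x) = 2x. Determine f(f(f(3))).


f(3) = 6
f(6) = 12
f(12) = 24

24


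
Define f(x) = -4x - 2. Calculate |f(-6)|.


22


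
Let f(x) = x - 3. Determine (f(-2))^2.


f(-2) = -5
(-5)^2 = 25

25


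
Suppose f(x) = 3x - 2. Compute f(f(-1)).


-17


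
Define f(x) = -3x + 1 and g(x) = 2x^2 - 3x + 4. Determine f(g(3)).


g(3) = 13
f(13) = -38

-38


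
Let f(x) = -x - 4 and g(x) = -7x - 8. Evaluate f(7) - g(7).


f(7) = -11
g(7) = -57
Difference = 46

46


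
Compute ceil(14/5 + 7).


14/5 = 2.8
2.8 + 7 = 9.8
ceil(9.8) = 10

10


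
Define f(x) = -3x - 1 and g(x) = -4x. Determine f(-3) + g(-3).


f(-3) = 8
g(-3) = 12
Sum = 20

20


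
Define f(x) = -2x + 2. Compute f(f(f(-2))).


f(-2) = 6
f(6) = -10
f(-10) = 22

22


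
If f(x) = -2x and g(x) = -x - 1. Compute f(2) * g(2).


f(2) = -4
g(2) = -3
Product = 12

12


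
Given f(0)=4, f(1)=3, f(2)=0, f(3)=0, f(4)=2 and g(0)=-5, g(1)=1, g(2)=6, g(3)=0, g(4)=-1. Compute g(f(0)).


-1


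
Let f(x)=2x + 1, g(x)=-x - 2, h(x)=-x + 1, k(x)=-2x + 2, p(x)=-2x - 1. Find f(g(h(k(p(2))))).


p(2) = -5
k(-5) = 12
h(12) = -11
g(-11) = 9
f(9) = 19

19


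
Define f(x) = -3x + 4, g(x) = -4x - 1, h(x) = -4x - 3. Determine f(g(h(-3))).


h(-3) = 9
g(9) = -37
f(-37) = 115

115


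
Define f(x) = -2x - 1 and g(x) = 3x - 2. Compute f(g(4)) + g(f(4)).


f(g(4)) = -21
g(f(4)) = -29
Sum = -50

-50


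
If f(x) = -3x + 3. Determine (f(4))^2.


f(4) = -9
(-9)^2 = 81

81


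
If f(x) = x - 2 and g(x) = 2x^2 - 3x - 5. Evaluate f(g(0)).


g(0) = -5
f(-5) = -7

-7


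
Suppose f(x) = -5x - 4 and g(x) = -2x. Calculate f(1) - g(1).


-7


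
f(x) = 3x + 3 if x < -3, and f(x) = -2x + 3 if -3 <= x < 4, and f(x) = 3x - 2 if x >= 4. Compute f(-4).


-4 satisfies x < -3
f(-4) = -9

-9


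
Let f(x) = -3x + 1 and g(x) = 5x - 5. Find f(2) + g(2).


f(2) = -5
g(2) = 5
Sum = 0

0


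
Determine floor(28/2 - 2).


28/2 = 14
14 - 2 = 12
floor(12) = 12

12


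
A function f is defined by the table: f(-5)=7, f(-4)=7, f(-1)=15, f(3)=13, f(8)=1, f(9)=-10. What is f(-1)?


Reading from the table at x = -1

15


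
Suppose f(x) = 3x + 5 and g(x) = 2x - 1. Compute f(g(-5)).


g(-5) = -11
f(-11) = -28

-28


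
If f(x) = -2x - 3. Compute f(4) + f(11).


f(4) = -11
f(11) = -25
Sum = -36

-36


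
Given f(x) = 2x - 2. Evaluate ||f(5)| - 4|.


f(5) = 8
|8| = 8
|8 - 4| = 4

4


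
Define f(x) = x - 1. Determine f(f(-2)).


f(-2) = -3
f(-3) = -4

-4


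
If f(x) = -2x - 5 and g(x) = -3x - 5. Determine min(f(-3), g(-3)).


f(-3) = 1
g(-3) = 4
min = 1

1


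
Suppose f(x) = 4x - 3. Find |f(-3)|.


15


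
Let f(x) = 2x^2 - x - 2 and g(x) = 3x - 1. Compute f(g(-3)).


g(-3) = -10
f(-10) = 2*(-10)^2 - 1*(-10) - 2 = 208

208


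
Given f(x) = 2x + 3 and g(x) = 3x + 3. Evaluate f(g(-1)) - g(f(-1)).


-3


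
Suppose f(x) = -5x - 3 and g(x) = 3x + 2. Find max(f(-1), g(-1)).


2


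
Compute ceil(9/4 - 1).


9/4 = 2.25
2.25 - 1 = 1.25
ceil(1.25) = 2

2


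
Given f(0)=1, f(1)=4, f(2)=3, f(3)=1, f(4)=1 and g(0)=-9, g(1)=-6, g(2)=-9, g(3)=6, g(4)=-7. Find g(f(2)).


f(2) = 3
g(3) = 6

6


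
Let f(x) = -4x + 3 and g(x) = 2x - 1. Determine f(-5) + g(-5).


f(-5) = 23
g(-5) = -11
Sum = 12

12


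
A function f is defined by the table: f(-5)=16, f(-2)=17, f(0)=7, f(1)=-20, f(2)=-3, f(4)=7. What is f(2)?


Reading from the table at x = 2

-3


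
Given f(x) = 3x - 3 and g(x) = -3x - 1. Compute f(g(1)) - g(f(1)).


f(g(1)) = -15
g(f(1)) = -1
Difference = -14

-14


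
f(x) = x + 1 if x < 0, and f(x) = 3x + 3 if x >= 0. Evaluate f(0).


3


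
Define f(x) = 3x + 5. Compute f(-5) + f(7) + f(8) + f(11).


83


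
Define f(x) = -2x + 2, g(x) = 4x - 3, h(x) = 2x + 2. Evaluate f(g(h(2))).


h(2) = 6
g(6) = 21
f(21) = -40

-40


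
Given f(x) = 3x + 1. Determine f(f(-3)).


f(-3) = -8
f(-8) = -23

-23


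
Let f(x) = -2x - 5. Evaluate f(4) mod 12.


f(4) = -13
-13 mod 12 = 11

11


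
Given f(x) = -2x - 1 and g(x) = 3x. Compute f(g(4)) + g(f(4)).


f(g(4)) = -25
g(f(4)) = -27
Sum = -52

-52


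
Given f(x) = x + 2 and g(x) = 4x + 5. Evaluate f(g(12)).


55


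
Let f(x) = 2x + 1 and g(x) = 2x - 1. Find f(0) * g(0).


f(0) = 1
g(0) = -1
Product = -1

-1


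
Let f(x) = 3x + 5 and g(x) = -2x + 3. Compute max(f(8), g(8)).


f(8) = 29
g(8) = -13
max = 29

29


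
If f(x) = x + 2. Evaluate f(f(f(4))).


f(4) = 6
f(6) = 8
f(8) = 10

10


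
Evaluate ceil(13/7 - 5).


13/7 = 1.8571
1.8571 - 5 = -3.1429
ceil(-3.1429) = -3

-3


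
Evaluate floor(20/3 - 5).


1


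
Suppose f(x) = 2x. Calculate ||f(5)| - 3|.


f(5) = 10
|10| = 10
|10 - 3| = 7

7


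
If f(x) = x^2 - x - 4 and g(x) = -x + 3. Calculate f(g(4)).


g(4) = -1
f(-1) = 1*(-1)^2 - 1*(-1) - 4 = -2

-2


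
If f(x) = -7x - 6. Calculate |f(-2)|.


f(-2) = 8
|8| = 8

8


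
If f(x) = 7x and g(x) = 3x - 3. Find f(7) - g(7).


f(7) = 49
g(7) = 18
Difference = 31

31


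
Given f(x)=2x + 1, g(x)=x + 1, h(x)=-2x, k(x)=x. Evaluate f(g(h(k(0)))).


k(0) = 0
h(0) = 0
g(0) = 1
f(1) = 3

3


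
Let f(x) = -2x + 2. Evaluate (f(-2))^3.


f(-2) = 6
(6)^3 = 216

216


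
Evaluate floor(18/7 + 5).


18/7 = 2.5714
2.5714 + 5 = 7.5714
floor(7.5714) = 7

7


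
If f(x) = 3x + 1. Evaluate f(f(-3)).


-23


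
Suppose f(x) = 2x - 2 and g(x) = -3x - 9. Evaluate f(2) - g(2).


f(2) = 2
g(2) = -15
Difference = 17

17


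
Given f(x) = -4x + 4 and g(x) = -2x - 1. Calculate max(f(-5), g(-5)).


f(-5) = 24
g(-5) = 9
max = 24

24


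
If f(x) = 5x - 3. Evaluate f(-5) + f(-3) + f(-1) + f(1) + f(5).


f(-5) = -28
f(-3) = -18
f(-1) = -8
f(1) = 2
f(5) = 22
Sum = -30

-30


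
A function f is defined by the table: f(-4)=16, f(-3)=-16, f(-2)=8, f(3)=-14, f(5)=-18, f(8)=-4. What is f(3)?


Reading from the table at x = 3

-14


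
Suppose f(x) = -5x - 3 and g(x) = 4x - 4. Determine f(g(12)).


-223


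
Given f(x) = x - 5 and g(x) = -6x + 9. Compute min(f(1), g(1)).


f(1) = -4
g(1) = 3
min = -4

-4


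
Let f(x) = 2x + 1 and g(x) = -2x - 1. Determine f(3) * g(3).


f(3) = 7
g(3) = -7
Product = -49

-49


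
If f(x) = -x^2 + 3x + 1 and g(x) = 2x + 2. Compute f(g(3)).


g(3) = 8
f(8) = (-1)*(8)^2 + 3*(8) + 1 = -39

-39


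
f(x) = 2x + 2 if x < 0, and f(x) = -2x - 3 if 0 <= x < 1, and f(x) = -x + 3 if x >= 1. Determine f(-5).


-8


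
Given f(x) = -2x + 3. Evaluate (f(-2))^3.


343


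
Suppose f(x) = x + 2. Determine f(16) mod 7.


f(16) = 18
18 mod 7 = 4

4


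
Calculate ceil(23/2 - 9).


23/2 = 11.5
11.5 - 9 = 2.5
ceil(2.5) = 3

3


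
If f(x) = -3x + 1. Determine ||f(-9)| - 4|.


24


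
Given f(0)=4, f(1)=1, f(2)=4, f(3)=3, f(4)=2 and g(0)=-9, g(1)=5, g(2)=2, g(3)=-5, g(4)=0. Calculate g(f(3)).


f(3) = 3
g(3) = -5

-5


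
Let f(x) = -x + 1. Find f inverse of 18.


Solve -x + 1 = 18
x = (18 - 1) / (-1) = -17

-17


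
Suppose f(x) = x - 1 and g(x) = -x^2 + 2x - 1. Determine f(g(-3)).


g(-3) = -16
f(-16) = -17

-17


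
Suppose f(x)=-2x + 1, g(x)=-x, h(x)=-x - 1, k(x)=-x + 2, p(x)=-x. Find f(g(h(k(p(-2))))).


p(-2) = 2
k(2) = 0
h(0) = -1
g(-1) = 1
f(1) = -1

-1


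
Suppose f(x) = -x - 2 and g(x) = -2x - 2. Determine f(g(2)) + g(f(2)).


f(g(2)) = 4
g(f(2)) = 6
Sum = 10

10


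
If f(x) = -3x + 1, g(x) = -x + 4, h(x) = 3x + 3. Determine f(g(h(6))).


h(6) = 21
g(21) = -17
f(-17) = 52

52


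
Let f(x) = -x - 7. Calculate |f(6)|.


f(6) = -13
|-13| = 13

13


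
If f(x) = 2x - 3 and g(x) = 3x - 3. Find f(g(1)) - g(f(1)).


f(g(1)) = -3
g(f(1)) = -6
Difference = 3

3


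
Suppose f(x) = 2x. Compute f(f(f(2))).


f(2) = 4
f(4) = 8
f(8) = 16

16


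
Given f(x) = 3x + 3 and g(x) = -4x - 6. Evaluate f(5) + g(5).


f(5) = 18
g(5) = -26
Sum = -8

-8


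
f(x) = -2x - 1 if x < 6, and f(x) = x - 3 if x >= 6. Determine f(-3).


-3 satisfies x < 6
f(-3) = 5

5


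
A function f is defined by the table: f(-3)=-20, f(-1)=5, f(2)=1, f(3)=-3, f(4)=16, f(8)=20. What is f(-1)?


Reading from the table at x = -1

5


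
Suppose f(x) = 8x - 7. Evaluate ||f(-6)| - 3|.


f(-6) = -55
|-55| = 55
|55 - 3| = 52

52


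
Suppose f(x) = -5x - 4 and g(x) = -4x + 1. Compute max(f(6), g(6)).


f(6) = -34
g(6) = -23
max = -23

-23


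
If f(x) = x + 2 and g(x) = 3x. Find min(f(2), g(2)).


f(2) = 4
g(2) = 6
min = 4

4


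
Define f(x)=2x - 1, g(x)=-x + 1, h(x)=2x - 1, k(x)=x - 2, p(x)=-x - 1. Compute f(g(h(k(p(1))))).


p(1) = -2
k(-2) = -4
h(-4) = -9
g(-9) = 10
f(10) = 19

19


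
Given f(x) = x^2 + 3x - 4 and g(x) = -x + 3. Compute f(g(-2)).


g(-2) = 5
f(5) = 1*(5)^2 + 3*(5) - 4 = 36

36


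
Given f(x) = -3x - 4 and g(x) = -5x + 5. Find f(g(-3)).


g(-3) = 20
f(20) = -64

-64


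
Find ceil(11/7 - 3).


11/7 = 1.5714
1.5714 - 3 = -1.4286
ceil(-1.4286) = -1

-1


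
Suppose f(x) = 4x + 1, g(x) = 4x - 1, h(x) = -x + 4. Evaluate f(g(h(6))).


h(6) = -2
g(-2) = -9
f(-9) = -35

-35


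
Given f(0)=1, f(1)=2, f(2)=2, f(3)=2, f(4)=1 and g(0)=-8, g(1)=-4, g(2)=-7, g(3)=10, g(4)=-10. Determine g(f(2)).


-7


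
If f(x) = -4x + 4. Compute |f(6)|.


20


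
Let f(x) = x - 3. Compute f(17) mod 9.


f(17) = 14
14 mod 9 = 5

5


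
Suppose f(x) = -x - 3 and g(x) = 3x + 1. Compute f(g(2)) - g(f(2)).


f(g(2)) = -10
g(f(2)) = -14
Difference = 4

4


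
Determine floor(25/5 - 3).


2


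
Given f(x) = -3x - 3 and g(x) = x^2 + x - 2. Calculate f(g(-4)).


g(-4) = 10
f(10) = -33

-33


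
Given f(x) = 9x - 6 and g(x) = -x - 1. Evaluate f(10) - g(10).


95


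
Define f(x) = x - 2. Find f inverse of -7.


Solve x - 2 = -7
x = (-7 + 2) / 1 = -5

-5


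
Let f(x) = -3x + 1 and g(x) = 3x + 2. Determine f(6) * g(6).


f(6) = -17
g(6) = 20
Product = -340

-340


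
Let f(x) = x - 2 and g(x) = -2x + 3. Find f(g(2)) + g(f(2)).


f(g(2)) = -3
g(f(2)) = 3
Sum = 0

0


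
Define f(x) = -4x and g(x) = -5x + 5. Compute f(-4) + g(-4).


f(-4) = 16
g(-4) = 25
Sum = 41

41


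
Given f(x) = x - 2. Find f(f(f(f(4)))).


f(4) = 2
f(2) = 0
f(0) = -2
f(-2) = -4

-4


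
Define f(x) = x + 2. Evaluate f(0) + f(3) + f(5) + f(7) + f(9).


34


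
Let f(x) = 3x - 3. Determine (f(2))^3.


f(2) = 3
(3)^3 = 27

27


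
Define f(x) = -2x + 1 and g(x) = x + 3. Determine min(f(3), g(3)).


f(3) = -5
g(3) = 6
min = -5

-5


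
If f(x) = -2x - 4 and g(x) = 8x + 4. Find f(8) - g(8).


-88


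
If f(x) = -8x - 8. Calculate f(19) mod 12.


8


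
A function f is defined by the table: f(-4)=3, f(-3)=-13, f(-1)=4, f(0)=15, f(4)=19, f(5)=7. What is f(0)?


Reading from the table at x = 0

15


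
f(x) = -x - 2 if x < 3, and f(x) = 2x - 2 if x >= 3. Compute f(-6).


-6 satisfies x < 3
f(-6) = 4

4


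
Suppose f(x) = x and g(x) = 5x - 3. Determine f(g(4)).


g(4) = 17
f(17) = 17

17


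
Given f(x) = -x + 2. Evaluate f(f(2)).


f(2) = 0
f(0) = 2

2


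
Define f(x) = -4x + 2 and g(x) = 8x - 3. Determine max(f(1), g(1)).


f(1) = -2
g(1) = 5
max = 5

5


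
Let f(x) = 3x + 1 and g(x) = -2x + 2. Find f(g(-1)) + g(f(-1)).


f(g(-1)) = 13
g(f(-1)) = 6
Sum = 19

19


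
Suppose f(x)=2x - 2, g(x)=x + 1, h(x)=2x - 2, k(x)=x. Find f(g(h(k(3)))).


k(3) = 3
h(3) = 4
g(4) = 5
f(5) = 8

8


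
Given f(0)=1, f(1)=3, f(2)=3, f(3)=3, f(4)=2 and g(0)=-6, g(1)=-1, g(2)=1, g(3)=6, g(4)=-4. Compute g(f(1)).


f(1) = 3
g(3) = 6

6


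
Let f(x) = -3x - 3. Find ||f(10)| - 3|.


f(10) = -33
|-33| = 33
|33 - 3| = 30

30


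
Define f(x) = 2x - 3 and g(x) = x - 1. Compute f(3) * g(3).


f(3) = 3
g(3) = 2
Product = 6

6


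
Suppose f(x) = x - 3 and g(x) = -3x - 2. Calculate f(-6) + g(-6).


f(-6) = -9
g(-6) = 16
Sum = 7

7


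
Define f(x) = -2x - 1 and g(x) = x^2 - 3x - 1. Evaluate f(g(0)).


g(0) = -1
f(-1) = 1

1


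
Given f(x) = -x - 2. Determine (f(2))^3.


f(2) = -4
(-4)^3 = -64

-64


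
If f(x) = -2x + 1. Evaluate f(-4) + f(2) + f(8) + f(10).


-28


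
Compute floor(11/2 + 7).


11/2 = 5.5
5.5 + 7 = 12.5
floor(12.5) = 12

12


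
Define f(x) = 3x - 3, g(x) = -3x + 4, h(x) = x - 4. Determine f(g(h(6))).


h(6) = 2
g(2) = -2
f(-2) = -9

-9


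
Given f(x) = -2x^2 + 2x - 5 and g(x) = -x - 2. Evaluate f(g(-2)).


g(-2) = 0
f(0) = (-2)*(0)^2 + 2*(0) - 5 = -5

-5


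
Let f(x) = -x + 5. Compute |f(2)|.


f(2) = 3
|3| = 3

3


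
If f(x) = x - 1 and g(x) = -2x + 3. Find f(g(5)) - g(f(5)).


f(g(5)) = -8
g(f(5)) = -5
Difference = -3

-3


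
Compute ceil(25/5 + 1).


25/5 = 5
5 + 1 = 6
ceil(6) = 6

6


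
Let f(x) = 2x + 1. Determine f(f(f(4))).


39


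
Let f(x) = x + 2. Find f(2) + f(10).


f(2) = 4
f(10) = 12
Sum = 16

16


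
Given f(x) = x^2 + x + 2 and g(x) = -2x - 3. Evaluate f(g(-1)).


g(-1) = -1
f(-1) = 1*(-1)^2 + 1*(-1) + 2 = 2

2


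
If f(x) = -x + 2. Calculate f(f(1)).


f(1) = 1
f(1) = 1

1


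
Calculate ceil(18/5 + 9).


18/5 = 3.6
3.6 + 9 = 12.6
ceil(12.6) = 13

13


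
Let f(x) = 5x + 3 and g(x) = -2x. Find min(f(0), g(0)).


0


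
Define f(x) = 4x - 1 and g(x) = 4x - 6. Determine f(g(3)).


23


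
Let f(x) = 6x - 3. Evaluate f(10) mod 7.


f(10) = 57
57 mod 7 = 1

1


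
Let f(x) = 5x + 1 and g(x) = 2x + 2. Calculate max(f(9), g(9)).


f(9) = 46
g(9) = 20
max = 46

46


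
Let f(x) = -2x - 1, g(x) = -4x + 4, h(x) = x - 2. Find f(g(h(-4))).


h(-4) = -6
g(-6) = 28
f(28) = -57

-57


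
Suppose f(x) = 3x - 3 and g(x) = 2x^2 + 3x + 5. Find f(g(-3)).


g(-3) = 14
f(14) = 39

39


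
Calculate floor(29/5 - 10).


29/5 = 5.8
5.8 - 10 = -4.2
floor(-4.2) = -5

-5


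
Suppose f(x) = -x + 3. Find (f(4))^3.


f(4) = -1
(-1)^3 = -1

-1


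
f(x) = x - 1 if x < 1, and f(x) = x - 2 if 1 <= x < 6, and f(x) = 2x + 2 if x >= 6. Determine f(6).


6 satisfies x >= 6
f(6) = 14

14


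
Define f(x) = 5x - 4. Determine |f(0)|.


f(0) = -4
|-4| = 4

4


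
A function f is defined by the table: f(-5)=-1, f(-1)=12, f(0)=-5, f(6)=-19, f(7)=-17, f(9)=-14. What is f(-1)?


Reading from the table at x = -1

12


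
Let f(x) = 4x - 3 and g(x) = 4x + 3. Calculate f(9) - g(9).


f(9) = 33
g(9) = 39
Difference = -6

-6


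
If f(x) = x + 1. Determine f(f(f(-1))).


f(-1) = 0
f(0) = 1
f(1) = 2

2


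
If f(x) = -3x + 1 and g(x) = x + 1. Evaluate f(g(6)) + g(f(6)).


f(g(6)) = -20
g(f(6)) = -16
Sum = -36

-36


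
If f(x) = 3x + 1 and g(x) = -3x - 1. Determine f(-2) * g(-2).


f(-2) = -5
g(-2) = 5
Product = -25

-25


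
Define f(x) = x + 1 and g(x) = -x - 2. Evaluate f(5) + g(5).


f(5) = 6
g(5) = -7
Sum = -1

-1


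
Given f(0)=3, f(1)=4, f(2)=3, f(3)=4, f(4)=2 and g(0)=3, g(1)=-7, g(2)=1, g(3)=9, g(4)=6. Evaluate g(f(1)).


f(1) = 4
g(4) = 6

6


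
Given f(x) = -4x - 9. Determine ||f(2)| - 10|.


f(2) = -17
|-17| = 17
|17 - 10| = 7

7


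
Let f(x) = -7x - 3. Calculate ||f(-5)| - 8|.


24


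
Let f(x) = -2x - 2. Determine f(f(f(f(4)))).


f(4) = -10
f(-10) = 18
f(18) = -38
f(-38) = 74

74


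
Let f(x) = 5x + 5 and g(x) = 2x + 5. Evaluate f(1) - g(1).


f(1) = 10
g(1) = 7
Difference = 3

3


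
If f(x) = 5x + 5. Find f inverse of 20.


Solve 5x + 5 = 20
x = (20 - 5) / 5 = 3

3


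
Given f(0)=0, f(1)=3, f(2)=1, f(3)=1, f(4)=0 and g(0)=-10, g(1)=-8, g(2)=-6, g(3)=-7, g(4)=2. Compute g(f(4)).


-10


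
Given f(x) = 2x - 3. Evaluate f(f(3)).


f(3) = 3
f(3) = 3

3


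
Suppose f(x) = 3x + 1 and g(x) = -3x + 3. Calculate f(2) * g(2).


f(2) = 7
g(2) = -3
Product = -21

-21


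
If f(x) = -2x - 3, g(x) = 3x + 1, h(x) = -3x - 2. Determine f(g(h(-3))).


h(-3) = 7
g(7) = 22
f(22) = -47

-47


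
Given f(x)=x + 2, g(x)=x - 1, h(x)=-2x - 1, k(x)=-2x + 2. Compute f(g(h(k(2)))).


k(2) = -2
h(-2) = 3
g(3) = 2
f(2) = 4

4


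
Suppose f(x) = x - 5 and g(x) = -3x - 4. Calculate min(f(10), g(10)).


f(10) = 5
g(10) = -34
min = -34

-34


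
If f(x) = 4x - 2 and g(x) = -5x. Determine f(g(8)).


g(8) = -40
f(-40) = -162

-162


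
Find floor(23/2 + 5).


23/2 = 11.5
11.5 + 5 = 16.5
floor(16.5) = 16

16


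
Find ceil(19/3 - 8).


-1


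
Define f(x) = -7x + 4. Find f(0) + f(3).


f(0) = 4
f(3) = -17
Sum = -13

-13


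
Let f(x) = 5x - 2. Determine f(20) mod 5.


f(20) = 98
98 mod 5 = 3

3


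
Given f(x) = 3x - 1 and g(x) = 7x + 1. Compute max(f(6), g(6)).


f(6) = 17
g(6) = 43
max = 43

43


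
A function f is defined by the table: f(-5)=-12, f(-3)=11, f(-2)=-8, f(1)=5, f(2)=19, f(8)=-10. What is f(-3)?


Reading from the table at x = -3

11


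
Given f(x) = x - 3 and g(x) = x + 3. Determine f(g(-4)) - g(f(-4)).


f(g(-4)) = -4
g(f(-4)) = -4
Difference = 0

0


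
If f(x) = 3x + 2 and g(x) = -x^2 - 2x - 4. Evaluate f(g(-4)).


g(-4) = -12
f(-12) = -34

-34


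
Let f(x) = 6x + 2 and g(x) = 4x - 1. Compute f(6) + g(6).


f(6) = 38
g(6) = 23
Sum = 61

61


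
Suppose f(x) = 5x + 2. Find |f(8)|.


f(8) = 42
|42| = 42

42


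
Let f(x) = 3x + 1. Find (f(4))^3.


f(4) = 13
(13)^3 = 2197

2197


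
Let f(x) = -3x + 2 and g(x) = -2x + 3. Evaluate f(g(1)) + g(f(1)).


f(g(1)) = -1
g(f(1)) = 5
Sum = 4

4


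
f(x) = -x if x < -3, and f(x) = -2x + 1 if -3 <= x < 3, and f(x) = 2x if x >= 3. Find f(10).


10 satisfies x >= 3
f(10) = 20

20


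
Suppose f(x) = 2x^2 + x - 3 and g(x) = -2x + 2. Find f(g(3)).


g(3) = -4
f(-4) = 2*(-4)^2 + 1*(-4) - 3 = 25

25


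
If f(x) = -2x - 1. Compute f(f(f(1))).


f(1) = -3
f(-3) = 5
f(5) = -11

-11


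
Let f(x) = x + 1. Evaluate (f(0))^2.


1


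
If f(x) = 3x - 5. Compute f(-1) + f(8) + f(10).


36


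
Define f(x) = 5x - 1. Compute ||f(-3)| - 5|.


11


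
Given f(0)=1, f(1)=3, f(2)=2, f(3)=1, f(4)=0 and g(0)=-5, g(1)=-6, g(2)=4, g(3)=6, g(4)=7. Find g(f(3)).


f(3) = 1
g(1) = -6

-6


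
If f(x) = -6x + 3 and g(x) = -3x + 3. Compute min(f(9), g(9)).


f(9) = -51
g(9) = -24
min = -51

-51


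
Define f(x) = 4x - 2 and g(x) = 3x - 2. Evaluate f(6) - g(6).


f(6) = 22
g(6) = 16
Difference = 6

6


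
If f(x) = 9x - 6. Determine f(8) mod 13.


f(8) = 66
66 mod 13 = 1

1


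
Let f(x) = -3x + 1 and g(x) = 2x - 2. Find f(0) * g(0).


f(0) = 1
g(0) = -2
Product = -2

-2


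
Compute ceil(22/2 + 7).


22/2 = 11
11 + 7 = 18
ceil(18) = 18

18


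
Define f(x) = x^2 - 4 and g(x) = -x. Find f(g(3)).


g(3) = -3
f(-3) = 1*(-3)^2 - 4 = 5

5


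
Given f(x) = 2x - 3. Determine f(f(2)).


f(2) = 1
f(1) = -1

-1


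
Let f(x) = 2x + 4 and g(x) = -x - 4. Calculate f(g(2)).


g(2) = -6
f(-6) = -8

-8


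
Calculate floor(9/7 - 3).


9/7 = 1.2857
1.2857 - 3 = -1.7143
floor(-1.7143) = -2

-2


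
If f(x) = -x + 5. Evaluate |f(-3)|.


f(-3) = 8
|8| = 8

8


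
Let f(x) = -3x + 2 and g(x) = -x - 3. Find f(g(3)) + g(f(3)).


24


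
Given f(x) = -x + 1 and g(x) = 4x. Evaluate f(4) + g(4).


f(4) = -3
g(4) = 16
Sum = 13

13


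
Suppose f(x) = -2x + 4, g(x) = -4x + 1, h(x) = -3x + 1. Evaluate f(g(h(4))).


h(4) = -11
g(-11) = 45
f(45) = -86

-86


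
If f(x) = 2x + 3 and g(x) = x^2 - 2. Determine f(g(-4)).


31


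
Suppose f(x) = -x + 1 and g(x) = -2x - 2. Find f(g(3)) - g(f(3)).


f(g(3)) = 9
g(f(3)) = 2
Difference = 7

7


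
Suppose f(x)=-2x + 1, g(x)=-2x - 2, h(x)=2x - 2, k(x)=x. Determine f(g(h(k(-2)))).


-19


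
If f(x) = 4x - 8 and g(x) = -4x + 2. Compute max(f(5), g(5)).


f(5) = 12
g(5) = -18
max = 12

12


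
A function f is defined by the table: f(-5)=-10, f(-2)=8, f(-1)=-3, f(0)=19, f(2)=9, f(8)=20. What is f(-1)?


Reading from the table at x = -1

-3


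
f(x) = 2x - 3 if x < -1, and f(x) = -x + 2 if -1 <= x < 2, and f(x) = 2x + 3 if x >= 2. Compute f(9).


9 satisfies x >= 2
f(9) = 21

21


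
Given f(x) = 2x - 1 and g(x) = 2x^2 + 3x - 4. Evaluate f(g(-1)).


g(-1) = -5
f(-5) = -11

-11


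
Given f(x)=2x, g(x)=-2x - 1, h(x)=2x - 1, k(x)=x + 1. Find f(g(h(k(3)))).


k(3) = 4
h(4) = 7
g(7) = -15
f(-15) = -30

-30


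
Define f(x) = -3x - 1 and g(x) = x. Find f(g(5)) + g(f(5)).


f(g(5)) = -16
g(f(5)) = -16
Sum = -32

-32


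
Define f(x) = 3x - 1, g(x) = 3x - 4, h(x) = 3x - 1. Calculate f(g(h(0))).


h(0) = -1
g(-1) = -7
f(-7) = -22

-22


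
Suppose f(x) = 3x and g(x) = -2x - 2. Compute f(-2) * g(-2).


-12


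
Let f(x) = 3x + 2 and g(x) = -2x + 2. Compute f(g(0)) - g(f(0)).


f(g(0)) = 8
g(f(0)) = -2
Difference = 10

10


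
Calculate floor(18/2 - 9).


18/2 = 9
9 - 9 = 0
floor(0) = 0

0


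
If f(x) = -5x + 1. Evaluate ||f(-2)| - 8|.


f(-2) = 11
|11| = 11
|11 - 8| = 3

3


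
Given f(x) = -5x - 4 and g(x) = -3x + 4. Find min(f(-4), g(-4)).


f(-4) = 16
g(-4) = 16
min = 16

16


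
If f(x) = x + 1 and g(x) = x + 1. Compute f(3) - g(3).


f(3) = 4
g(3) = 4
Difference = 0

0


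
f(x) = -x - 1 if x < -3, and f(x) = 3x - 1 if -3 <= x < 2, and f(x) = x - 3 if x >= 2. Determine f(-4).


3


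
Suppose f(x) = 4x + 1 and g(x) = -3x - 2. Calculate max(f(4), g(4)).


f(4) = 17
g(4) = -14
max = 17

17


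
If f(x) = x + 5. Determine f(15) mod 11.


f(15) = 20
20 mod 11 = 9

9


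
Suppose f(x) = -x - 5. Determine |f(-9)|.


f(-9) = 4
|4| = 4

4


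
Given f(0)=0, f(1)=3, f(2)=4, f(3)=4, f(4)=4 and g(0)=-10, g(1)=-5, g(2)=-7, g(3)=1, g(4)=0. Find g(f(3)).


f(3) = 4
g(4) = 0

0


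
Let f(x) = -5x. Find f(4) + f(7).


f(4) = -20
f(7) = -35
Sum = -55

-55


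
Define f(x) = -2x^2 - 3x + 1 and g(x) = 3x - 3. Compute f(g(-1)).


g(-1) = -6
f(-6) = (-2)*(-6)^2 - 3*(-6) + 1 = -53

-53


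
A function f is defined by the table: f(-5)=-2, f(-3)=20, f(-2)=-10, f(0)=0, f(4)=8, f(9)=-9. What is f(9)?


Reading from the table at x = 9

-9


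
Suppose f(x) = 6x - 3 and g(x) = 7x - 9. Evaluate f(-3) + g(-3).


f(-3) = -21
g(-3) = -30
Sum = -51

-51


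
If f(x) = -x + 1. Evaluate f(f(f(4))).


f(4) = -3
f(-3) = 4
f(4) = -3

-3


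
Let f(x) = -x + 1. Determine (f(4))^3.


f(4) = -3
(-3)^3 = -27

-27


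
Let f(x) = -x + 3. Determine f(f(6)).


f(6) = -3
f(-3) = 6

6


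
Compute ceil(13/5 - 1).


2


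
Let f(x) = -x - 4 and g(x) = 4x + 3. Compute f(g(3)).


g(3) = 15
f(15) = -19

-19


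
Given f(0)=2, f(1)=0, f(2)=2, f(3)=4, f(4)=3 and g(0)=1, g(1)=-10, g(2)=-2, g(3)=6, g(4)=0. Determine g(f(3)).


f(3) = 4
g(4) = 0

0


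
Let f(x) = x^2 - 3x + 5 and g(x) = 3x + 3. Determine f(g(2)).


g(2) = 9
f(9) = 1*(9)^2 - 3*(9) + 5 = 59

59


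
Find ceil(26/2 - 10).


3


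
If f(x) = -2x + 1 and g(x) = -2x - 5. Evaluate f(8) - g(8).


f(8) = -15
g(8) = -21
Difference = 6

6


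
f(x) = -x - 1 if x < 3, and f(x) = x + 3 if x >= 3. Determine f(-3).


-3 satisfies x < 3
f(-3) = 2

2


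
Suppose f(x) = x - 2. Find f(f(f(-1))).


f(-1) = -3
f(-3) = -5
f(-5) = -7

-7


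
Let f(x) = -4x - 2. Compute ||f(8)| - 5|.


f(8) = -34
|-34| = 34
|34 - 5| = 29

29


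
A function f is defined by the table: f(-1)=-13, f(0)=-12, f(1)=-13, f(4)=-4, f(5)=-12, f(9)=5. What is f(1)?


Reading from the table at x = 1

-13
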